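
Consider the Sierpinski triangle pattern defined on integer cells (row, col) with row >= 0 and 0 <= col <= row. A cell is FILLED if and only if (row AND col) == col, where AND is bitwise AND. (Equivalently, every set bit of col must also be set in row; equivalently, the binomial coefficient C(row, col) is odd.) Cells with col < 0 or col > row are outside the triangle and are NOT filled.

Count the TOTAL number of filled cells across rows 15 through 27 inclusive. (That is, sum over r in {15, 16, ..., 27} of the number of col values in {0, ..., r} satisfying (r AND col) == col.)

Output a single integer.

r15=1111 pc4: +16 =16
r16=10000 pc1: +2 =18
r17=10001 pc2: +4 =22
r18=10010 pc2: +4 =26
r19=10011 pc3: +8 =34
r20=10100 pc2: +4 =38
r21=10101 pc3: +8 =46
r22=10110 pc3: +8 =54
r23=10111 pc4: +16 =70
r24=11000 pc2: +4 =74
r25=11001 pc3: +8 =82
r26=11010 pc3: +8 =90
r27=11011 pc4: +16 =106

Answer: 106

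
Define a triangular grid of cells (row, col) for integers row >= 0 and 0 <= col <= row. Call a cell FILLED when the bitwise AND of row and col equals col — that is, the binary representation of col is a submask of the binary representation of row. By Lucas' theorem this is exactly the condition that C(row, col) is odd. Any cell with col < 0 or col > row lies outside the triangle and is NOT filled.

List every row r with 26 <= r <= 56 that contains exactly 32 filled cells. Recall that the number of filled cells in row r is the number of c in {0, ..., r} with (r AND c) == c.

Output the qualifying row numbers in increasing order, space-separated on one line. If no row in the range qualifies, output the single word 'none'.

Answer: 31 47 55

Derivation:
Row r has 2^popcount(r) filled cells, so we need popcount(r) = log2(32) = 5.
Scan r = 26..56 and keep those with exactly 5 one-bits:
r=26=11010 popcount=3 -> skip
r=27=11011 popcount=4 -> skip
r=28=11100 popcount=3 -> skip
r=29=11101 popcount=4 -> skip
r=30=11110 popcount=4 -> skip
r=31=11111 popcount=5 -> KEEP
r=32=100000 popcount=1 -> skip
r=33=100001 popcount=2 -> skip
r=34=100010 popcount=2 -> skip
r=35=100011 popcount=3 -> skip
r=36=100100 popcount=2 -> skip
r=37=100101 popcount=3 -> skip
r=38=100110 popcount=3 -> skip
r=39=100111 popcount=4 -> skip
r=40=101000 popcount=2 -> skip
r=41=101001 popcount=3 -> skip
r=42=101010 popcount=3 -> skip
r=43=101011 popcount=4 -> skip
r=44=101100 popcount=3 -> skip
r=45=101101 popcount=4 -> skip
r=46=101110 popcount=4 -> skip
r=47=101111 popcount=5 -> KEEP
r=48=110000 popcount=2 -> skip
r=49=110001 popcount=3 -> skip
r=50=110010 popcount=3 -> skip
r=51=110011 popcount=4 -> skip
r=52=110100 popcount=3 -> skip
r=53=110101 popcount=4 -> skip
r=54=110110 popcount=4 -> skip
r=55=110111 popcount=5 -> KEEP
r=56=111000 popcount=3 -> skip
Kept rows: 31 47 55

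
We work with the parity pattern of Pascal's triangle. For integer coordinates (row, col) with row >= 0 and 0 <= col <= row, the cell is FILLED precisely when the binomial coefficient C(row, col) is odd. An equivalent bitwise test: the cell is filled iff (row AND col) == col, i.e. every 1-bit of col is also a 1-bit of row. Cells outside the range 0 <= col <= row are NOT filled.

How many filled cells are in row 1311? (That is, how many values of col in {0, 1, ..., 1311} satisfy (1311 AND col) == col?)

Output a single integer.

1311 in binary = 10100011111
popcount(1311) = number of 1-bits in 10100011111 = 7
A col c satisfies (1311 AND c) == c iff every set bit of c is also set in 1311; each of the 7 set bits of 1311 can independently be on or off in c.
count = 2^7 = 128

Answer: 128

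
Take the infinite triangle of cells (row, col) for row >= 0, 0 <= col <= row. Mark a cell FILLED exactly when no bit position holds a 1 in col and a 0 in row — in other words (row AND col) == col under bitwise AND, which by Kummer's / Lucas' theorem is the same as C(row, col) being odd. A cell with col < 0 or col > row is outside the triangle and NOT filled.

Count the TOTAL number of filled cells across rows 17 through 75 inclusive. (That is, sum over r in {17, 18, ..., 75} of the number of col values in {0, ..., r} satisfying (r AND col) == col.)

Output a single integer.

r17=10001 pc2: +4 =4
r18=10010 pc2: +4 =8
r19=10011 pc3: +8 =16
r20=10100 pc2: +4 =20
r21=10101 pc3: +8 =28
r22=10110 pc3: +8 =36
r23=10111 pc4: +16 =52
r24=11000 pc2: +4 =56
r25=11001 pc3: +8 =64
r26=11010 pc3: +8 =72
r27=11011 pc4: +16 =88
r28=11100 pc3: +8 =96
r29=11101 pc4: +16 =112
r30=11110 pc4: +16 =128
r31=11111 pc5: +32 =160
r32=100000 pc1: +2 =162
r33=100001 pc2: +4 =166
r34=100010 pc2: +4 =170
r35=100011 pc3: +8 =178
r36=100100 pc2: +4 =182
r37=100101 pc3: +8 =190
r38=100110 pc3: +8 =198
r39=100111 pc4: +16 =214
r40=101000 pc2: +4 =218
r41=101001 pc3: +8 =226
r42=101010 pc3: +8 =234
r43=101011 pc4: +16 =250
r44=101100 pc3: +8 =258
r45=101101 pc4: +16 =274
r46=101110 pc4: +16 =290
r47=101111 pc5: +32 =322
r48=110000 pc2: +4 =326
r49=110001 pc3: +8 =334
r50=110010 pc3: +8 =342
r51=110011 pc4: +16 =358
r52=110100 pc3: +8 =366
r53=110101 pc4: +16 =382
r54=110110 pc4: +16 =398
r55=110111 pc5: +32 =430
r56=111000 pc3: +8 =438
r57=111001 pc4: +16 =454
r58=111010 pc4: +16 =470
r59=111011 pc5: +32 =502
r60=111100 pc4: +16 =518
r61=111101 pc5: +32 =550
r62=111110 pc5: +32 =582
r63=111111 pc6: +64 =646
r64=1000000 pc1: +2 =648
r65=1000001 pc2: +4 =652
r66=1000010 pc2: +4 =656
r67=1000011 pc3: +8 =664
r68=1000100 pc2: +4 =668
r69=1000101 pc3: +8 =676
r70=1000110 pc3: +8 =684
r71=1000111 pc4: +16 =700
r72=1001000 pc2: +4 =704
r73=1001001 pc3: +8 =712
r74=1001010 pc3: +8 =720
r75=1001011 pc4: +16 =736

Answer: 736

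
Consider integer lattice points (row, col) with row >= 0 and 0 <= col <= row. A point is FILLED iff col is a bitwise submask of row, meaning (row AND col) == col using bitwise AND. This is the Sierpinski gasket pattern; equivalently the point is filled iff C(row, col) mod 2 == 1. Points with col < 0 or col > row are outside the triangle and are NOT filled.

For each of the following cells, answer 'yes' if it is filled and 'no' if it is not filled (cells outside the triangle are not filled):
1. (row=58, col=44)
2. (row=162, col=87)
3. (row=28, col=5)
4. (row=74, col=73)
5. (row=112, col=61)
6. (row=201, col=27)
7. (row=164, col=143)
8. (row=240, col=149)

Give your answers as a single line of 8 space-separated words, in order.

Answer: no no no no no no no no

Derivation:
(58,44): row=0b111010, col=0b101100, row AND col = 0b101000 = 40; 40 != 44 -> empty
(162,87): row=0b10100010, col=0b1010111, row AND col = 0b10 = 2; 2 != 87 -> empty
(28,5): row=0b11100, col=0b101, row AND col = 0b100 = 4; 4 != 5 -> empty
(74,73): row=0b1001010, col=0b1001001, row AND col = 0b1001000 = 72; 72 != 73 -> empty
(112,61): row=0b1110000, col=0b111101, row AND col = 0b110000 = 48; 48 != 61 -> empty
(201,27): row=0b11001001, col=0b11011, row AND col = 0b1001 = 9; 9 != 27 -> empty
(164,143): row=0b10100100, col=0b10001111, row AND col = 0b10000100 = 132; 132 != 143 -> empty
(240,149): row=0b11110000, col=0b10010101, row AND col = 0b10010000 = 144; 144 != 149 -> empty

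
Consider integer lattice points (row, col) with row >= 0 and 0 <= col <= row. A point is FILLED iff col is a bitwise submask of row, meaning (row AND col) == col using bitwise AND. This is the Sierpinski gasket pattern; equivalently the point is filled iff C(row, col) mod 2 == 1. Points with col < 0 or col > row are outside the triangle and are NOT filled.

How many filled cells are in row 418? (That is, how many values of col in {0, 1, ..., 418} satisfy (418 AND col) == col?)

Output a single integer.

418 in binary = 110100010
popcount(418) = number of 1-bits in 110100010 = 4
A col c satisfies (418 AND c) == c iff every set bit of c is also set in 418; each of the 4 set bits of 418 can independently be on or off in c.
count = 2^4 = 16

Answer: 16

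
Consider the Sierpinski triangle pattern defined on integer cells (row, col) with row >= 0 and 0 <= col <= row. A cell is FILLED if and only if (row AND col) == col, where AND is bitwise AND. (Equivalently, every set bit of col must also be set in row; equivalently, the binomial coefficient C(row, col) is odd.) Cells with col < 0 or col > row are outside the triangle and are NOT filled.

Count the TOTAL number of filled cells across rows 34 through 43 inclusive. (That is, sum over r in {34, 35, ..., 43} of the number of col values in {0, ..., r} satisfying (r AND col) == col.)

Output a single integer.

Answer: 84

Derivation:
r34=100010 pc2: +4 =4
r35=100011 pc3: +8 =12
r36=100100 pc2: +4 =16
r37=100101 pc3: +8 =24
r38=100110 pc3: +8 =32
r39=100111 pc4: +16 =48
r40=101000 pc2: +4 =52
r41=101001 pc3: +8 =60
r42=101010 pc3: +8 =68
r43=101011 pc4: +16 =84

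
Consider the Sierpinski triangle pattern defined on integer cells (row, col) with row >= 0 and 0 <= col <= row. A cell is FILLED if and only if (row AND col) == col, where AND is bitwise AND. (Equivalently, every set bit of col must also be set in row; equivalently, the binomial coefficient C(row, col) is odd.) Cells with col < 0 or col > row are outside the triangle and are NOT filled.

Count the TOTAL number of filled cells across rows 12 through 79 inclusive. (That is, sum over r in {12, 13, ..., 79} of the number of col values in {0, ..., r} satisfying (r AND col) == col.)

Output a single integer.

Answer: 846

Derivation:
r12=1100 pc2: +4 =4
r13=1101 pc3: +8 =12
r14=1110 pc3: +8 =20
r15=1111 pc4: +16 =36
r16=10000 pc1: +2 =38
r17=10001 pc2: +4 =42
r18=10010 pc2: +4 =46
r19=10011 pc3: +8 =54
r20=10100 pc2: +4 =58
r21=10101 pc3: +8 =66
r22=10110 pc3: +8 =74
r23=10111 pc4: +16 =90
r24=11000 pc2: +4 =94
r25=11001 pc3: +8 =102
r26=11010 pc3: +8 =110
r27=11011 pc4: +16 =126
r28=11100 pc3: +8 =134
r29=11101 pc4: +16 =150
r30=11110 pc4: +16 =166
r31=11111 pc5: +32 =198
r32=100000 pc1: +2 =200
r33=100001 pc2: +4 =204
r34=100010 pc2: +4 =208
r35=100011 pc3: +8 =216
r36=100100 pc2: +4 =220
r37=100101 pc3: +8 =228
r38=100110 pc3: +8 =236
r39=100111 pc4: +16 =252
r40=101000 pc2: +4 =256
r41=101001 pc3: +8 =264
r42=101010 pc3: +8 =272
r43=101011 pc4: +16 =288
r44=101100 pc3: +8 =296
r45=101101 pc4: +16 =312
r46=101110 pc4: +16 =328
r47=101111 pc5: +32 =360
r48=110000 pc2: +4 =364
r49=110001 pc3: +8 =372
r50=110010 pc3: +8 =380
r51=110011 pc4: +16 =396
r52=110100 pc3: +8 =404
r53=110101 pc4: +16 =420
r54=110110 pc4: +16 =436
r55=110111 pc5: +32 =468
r56=111000 pc3: +8 =476
r57=111001 pc4: +16 =492
r58=111010 pc4: +16 =508
r59=111011 pc5: +32 =540
r60=111100 pc4: +16 =556
r61=111101 pc5: +32 =588
r62=111110 pc5: +32 =620
r63=111111 pc6: +64 =684
r64=1000000 pc1: +2 =686
r65=1000001 pc2: +4 =690
r66=1000010 pc2: +4 =694
r67=1000011 pc3: +8 =702
r68=1000100 pc2: +4 =706
r69=1000101 pc3: +8 =714
r70=1000110 pc3: +8 =722
r71=1000111 pc4: +16 =738
r72=1001000 pc2: +4 =742
r73=1001001 pc3: +8 =750
r74=1001010 pc3: +8 =758
r75=1001011 pc4: +16 =774
r76=1001100 pc3: +8 =782
r77=1001101 pc4: +16 =798
r78=1001110 pc4: +16 =814
r79=1001111 pc5: +32 =846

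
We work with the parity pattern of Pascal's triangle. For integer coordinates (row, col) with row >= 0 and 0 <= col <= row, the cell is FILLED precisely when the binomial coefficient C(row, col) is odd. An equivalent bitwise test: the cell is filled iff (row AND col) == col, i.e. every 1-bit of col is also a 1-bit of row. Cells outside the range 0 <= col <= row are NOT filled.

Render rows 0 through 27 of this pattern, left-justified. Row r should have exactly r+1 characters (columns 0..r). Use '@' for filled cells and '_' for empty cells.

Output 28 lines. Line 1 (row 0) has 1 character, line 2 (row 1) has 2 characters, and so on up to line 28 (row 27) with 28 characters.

Answer: @
@@
@_@
@@@@
@___@
@@__@@
@_@_@_@
@@@@@@@@
@_______@
@@______@@
@_@_____@_@
@@@@____@@@@
@___@___@___@
@@__@@__@@__@@
@_@_@_@_@_@_@_@
@@@@@@@@@@@@@@@@
@_______________@
@@______________@@
@_@_____________@_@
@@@@____________@@@@
@___@___________@___@
@@__@@__________@@__@@
@_@_@_@_________@_@_@_@
@@@@@@@@________@@@@@@@@
@_______@_______@_______@
@@______@@______@@______@@
@_@_____@_@_____@_@_____@_@
@@@@____@@@@____@@@@____@@@@

Derivation:
r0=0: @
r1=1: @@
r2=10: @_@
r3=11: @@@@
r4=100: @___@
r5=101: @@__@@
r6=110: @_@_@_@
r7=111: @@@@@@@@
r8=1000: @_______@
r9=1001: @@______@@
r10=1010: @_@_____@_@
r11=1011: @@@@____@@@@
r12=1100: @___@___@___@
r13=1101: @@__@@__@@__@@
r14=1110: @_@_@_@_@_@_@_@
r15=1111: @@@@@@@@@@@@@@@@
r16=10000: @_______________@
r17=10001: @@______________@@
r18=10010: @_@_____________@_@
r19=10011: @@@@____________@@@@
r20=10100: @___@___________@___@
r21=10101: @@__@@__________@@__@@
r22=10110: @_@_@_@_________@_@_@_@
r23=10111: @@@@@@@@________@@@@@@@@
r24=11000: @_______@_______@_______@
r25=11001: @@______@@______@@______@@
r26=11010: @_@_____@_@_____@_@_____@_@
r27=11011: @@@@____@@@@____@@@@____@@@@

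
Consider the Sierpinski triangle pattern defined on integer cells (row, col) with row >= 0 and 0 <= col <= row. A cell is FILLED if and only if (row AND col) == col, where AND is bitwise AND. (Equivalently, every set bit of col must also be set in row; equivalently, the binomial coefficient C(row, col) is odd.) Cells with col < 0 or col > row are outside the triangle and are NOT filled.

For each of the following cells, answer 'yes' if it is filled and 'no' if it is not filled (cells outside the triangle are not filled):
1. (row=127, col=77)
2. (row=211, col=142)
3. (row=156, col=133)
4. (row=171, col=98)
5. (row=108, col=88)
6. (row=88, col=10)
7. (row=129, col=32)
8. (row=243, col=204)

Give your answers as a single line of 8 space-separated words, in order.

Answer: yes no no no no no no no

Derivation:
(127,77): row=0b1111111, col=0b1001101, row AND col = 0b1001101 = 77; 77 == 77 -> filled
(211,142): row=0b11010011, col=0b10001110, row AND col = 0b10000010 = 130; 130 != 142 -> empty
(156,133): row=0b10011100, col=0b10000101, row AND col = 0b10000100 = 132; 132 != 133 -> empty
(171,98): row=0b10101011, col=0b1100010, row AND col = 0b100010 = 34; 34 != 98 -> empty
(108,88): row=0b1101100, col=0b1011000, row AND col = 0b1001000 = 72; 72 != 88 -> empty
(88,10): row=0b1011000, col=0b1010, row AND col = 0b1000 = 8; 8 != 10 -> empty
(129,32): row=0b10000001, col=0b100000, row AND col = 0b0 = 0; 0 != 32 -> empty
(243,204): row=0b11110011, col=0b11001100, row AND col = 0b11000000 = 192; 192 != 204 -> empty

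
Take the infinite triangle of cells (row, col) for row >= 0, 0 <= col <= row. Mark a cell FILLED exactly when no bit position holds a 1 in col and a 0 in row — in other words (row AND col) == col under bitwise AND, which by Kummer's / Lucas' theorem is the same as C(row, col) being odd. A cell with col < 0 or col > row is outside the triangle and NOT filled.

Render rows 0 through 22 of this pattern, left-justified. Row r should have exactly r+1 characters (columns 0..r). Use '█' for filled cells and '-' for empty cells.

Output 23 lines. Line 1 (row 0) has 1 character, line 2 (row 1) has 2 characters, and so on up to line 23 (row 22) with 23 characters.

r0=0: █
r1=1: ██
r2=10: █-█
r3=11: ████
r4=100: █---█
r5=101: ██--██
r6=110: █-█-█-█
r7=111: ████████
r8=1000: █-------█
r9=1001: ██------██
r10=1010: █-█-----█-█
r11=1011: ████----████
r12=1100: █---█---█---█
r13=1101: ██--██--██--██
r14=1110: █-█-█-█-█-█-█-█
r15=1111: ████████████████
r16=10000: █---------------█
r17=10001: ██--------------██
r18=10010: █-█-------------█-█
r19=10011: ████------------████
r20=10100: █---█-----------█---█
r21=10101: ██--██----------██--██
r22=10110: █-█-█-█---------█-█-█-█

Answer: █
██
█-█
████
█---█
██--██
█-█-█-█
████████
█-------█
██------██
█-█-----█-█
████----████
█---█---█---█
██--██--██--██
█-█-█-█-█-█-█-█
████████████████
█---------------█
██--------------██
█-█-------------█-█
████------------████
█---█-----------█---█
██--██----------██--██
█-█-█-█---------█-█-█-█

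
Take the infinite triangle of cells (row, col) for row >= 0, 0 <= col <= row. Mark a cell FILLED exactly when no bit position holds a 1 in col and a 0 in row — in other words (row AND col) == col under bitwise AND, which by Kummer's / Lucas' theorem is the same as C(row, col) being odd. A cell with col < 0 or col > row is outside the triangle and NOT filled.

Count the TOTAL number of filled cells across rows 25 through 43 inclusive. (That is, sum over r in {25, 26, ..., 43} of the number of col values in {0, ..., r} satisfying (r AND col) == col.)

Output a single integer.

r25=11001 pc3: +8 =8
r26=11010 pc3: +8 =16
r27=11011 pc4: +16 =32
r28=11100 pc3: +8 =40
r29=11101 pc4: +16 =56
r30=11110 pc4: +16 =72
r31=11111 pc5: +32 =104
r32=100000 pc1: +2 =106
r33=100001 pc2: +4 =110
r34=100010 pc2: +4 =114
r35=100011 pc3: +8 =122
r36=100100 pc2: +4 =126
r37=100101 pc3: +8 =134
r38=100110 pc3: +8 =142
r39=100111 pc4: +16 =158
r40=101000 pc2: +4 =162
r41=101001 pc3: +8 =170
r42=101010 pc3: +8 =178
r43=101011 pc4: +16 =194

Answer: 194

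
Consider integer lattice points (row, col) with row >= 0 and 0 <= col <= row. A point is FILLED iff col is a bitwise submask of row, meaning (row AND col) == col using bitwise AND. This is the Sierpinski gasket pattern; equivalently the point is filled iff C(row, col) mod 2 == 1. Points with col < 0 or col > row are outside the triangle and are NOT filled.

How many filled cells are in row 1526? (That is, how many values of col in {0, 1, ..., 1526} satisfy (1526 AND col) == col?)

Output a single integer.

Answer: 256

Derivation:
1526 in binary = 10111110110
popcount(1526) = number of 1-bits in 10111110110 = 8
A col c satisfies (1526 AND c) == c iff every set bit of c is also set in 1526; each of the 8 set bits of 1526 can independently be on or off in c.
count = 2^8 = 256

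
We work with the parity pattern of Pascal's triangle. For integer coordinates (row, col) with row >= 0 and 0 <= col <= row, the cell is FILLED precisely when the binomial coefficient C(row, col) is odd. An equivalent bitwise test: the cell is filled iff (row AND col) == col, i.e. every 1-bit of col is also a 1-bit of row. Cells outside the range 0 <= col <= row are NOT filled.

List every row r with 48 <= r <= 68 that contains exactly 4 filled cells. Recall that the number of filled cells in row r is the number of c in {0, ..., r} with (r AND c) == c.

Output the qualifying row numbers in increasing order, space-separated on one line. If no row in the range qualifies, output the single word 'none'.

Row r has 2^popcount(r) filled cells, so we need popcount(r) = log2(4) = 2.
Scan r = 48..68 and keep those with exactly 2 one-bits:
r=48=110000 popcount=2 -> KEEP
r=49=110001 popcount=3 -> skip
r=50=110010 popcount=3 -> skip
r=51=110011 popcount=4 -> skip
r=52=110100 popcount=3 -> skip
r=53=110101 popcount=4 -> skip
r=54=110110 popcount=4 -> skip
r=55=110111 popcount=5 -> skip
r=56=111000 popcount=3 -> skip
r=57=111001 popcount=4 -> skip
r=58=111010 popcount=4 -> skip
r=59=111011 popcount=5 -> skip
r=60=111100 popcount=4 -> skip
r=61=111101 popcount=5 -> skip
r=62=111110 popcount=5 -> skip
r=63=111111 popcount=6 -> skip
r=64=1000000 popcount=1 -> skip
r=65=1000001 popcount=2 -> KEEP
r=66=1000010 popcount=2 -> KEEP
r=67=1000011 popcount=3 -> skip
r=68=1000100 popcount=2 -> KEEP
Kept rows: 48 65 66 68

Answer: 48 65 66 68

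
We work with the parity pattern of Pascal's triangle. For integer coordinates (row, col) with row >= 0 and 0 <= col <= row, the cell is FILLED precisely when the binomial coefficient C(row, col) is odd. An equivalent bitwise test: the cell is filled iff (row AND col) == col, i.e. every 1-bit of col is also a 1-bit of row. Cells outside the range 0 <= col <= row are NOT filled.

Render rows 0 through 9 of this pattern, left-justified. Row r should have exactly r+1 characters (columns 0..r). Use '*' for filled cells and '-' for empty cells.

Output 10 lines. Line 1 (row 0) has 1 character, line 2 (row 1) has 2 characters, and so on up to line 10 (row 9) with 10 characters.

Answer: *
**
*-*
****
*---*
**--**
*-*-*-*
********
*-------*
**------**

Derivation:
r0=0: *
r1=1: **
r2=10: *-*
r3=11: ****
r4=100: *---*
r5=101: **--**
r6=110: *-*-*-*
r7=111: ********
r8=1000: *-------*
r9=1001: **------**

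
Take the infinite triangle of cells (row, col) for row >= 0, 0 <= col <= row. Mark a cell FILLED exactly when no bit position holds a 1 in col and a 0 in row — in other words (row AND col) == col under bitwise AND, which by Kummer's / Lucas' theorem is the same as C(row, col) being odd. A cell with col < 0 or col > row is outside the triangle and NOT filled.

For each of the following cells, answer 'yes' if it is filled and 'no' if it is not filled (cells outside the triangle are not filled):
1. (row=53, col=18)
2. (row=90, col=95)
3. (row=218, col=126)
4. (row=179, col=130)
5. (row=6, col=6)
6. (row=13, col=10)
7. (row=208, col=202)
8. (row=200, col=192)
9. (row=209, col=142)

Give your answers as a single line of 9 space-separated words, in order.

Answer: no no no yes yes no no yes no

Derivation:
(53,18): row=0b110101, col=0b10010, row AND col = 0b10000 = 16; 16 != 18 -> empty
(90,95): col outside [0, 90] -> not filled
(218,126): row=0b11011010, col=0b1111110, row AND col = 0b1011010 = 90; 90 != 126 -> empty
(179,130): row=0b10110011, col=0b10000010, row AND col = 0b10000010 = 130; 130 == 130 -> filled
(6,6): row=0b110, col=0b110, row AND col = 0b110 = 6; 6 == 6 -> filled
(13,10): row=0b1101, col=0b1010, row AND col = 0b1000 = 8; 8 != 10 -> empty
(208,202): row=0b11010000, col=0b11001010, row AND col = 0b11000000 = 192; 192 != 202 -> empty
(200,192): row=0b11001000, col=0b11000000, row AND col = 0b11000000 = 192; 192 == 192 -> filled
(209,142): row=0b11010001, col=0b10001110, row AND col = 0b10000000 = 128; 128 != 142 -> empty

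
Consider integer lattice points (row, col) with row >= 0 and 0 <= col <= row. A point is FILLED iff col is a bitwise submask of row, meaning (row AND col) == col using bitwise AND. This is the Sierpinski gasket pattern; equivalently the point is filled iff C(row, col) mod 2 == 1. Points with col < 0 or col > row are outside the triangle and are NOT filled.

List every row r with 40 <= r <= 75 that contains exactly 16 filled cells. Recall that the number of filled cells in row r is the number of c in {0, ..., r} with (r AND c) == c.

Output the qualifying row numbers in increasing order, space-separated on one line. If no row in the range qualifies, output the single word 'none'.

Row r has 2^popcount(r) filled cells, so we need popcount(r) = log2(16) = 4.
Scan r = 40..75 and keep those with exactly 4 one-bits:
r=40=101000 popcount=2 -> skip
r=41=101001 popcount=3 -> skip
r=42=101010 popcount=3 -> skip
r=43=101011 popcount=4 -> KEEP
r=44=101100 popcount=3 -> skip
r=45=101101 popcount=4 -> KEEP
r=46=101110 popcount=4 -> KEEP
r=47=101111 popcount=5 -> skip
r=48=110000 popcount=2 -> skip
r=49=110001 popcount=3 -> skip
r=50=110010 popcount=3 -> skip
r=51=110011 popcount=4 -> KEEP
r=52=110100 popcount=3 -> skip
r=53=110101 popcount=4 -> KEEP
r=54=110110 popcount=4 -> KEEP
r=55=110111 popcount=5 -> skip
r=56=111000 popcount=3 -> skip
r=57=111001 popcount=4 -> KEEP
r=58=111010 popcount=4 -> KEEP
r=59=111011 popcount=5 -> skip
r=60=111100 popcount=4 -> KEEP
r=61=111101 popcount=5 -> skip
r=62=111110 popcount=5 -> skip
r=63=111111 popcount=6 -> skip
r=64=1000000 popcount=1 -> skip
r=65=1000001 popcount=2 -> skip
r=66=1000010 popcount=2 -> skip
r=67=1000011 popcount=3 -> skip
r=68=1000100 popcount=2 -> skip
r=69=1000101 popcount=3 -> skip
r=70=1000110 popcount=3 -> skip
r=71=1000111 popcount=4 -> KEEP
r=72=1001000 popcount=2 -> skip
r=73=1001001 popcount=3 -> skip
r=74=1001010 popcount=3 -> skip
r=75=1001011 popcount=4 -> KEEP
Kept rows: 43 45 46 51 53 54 57 58 60 71 75

Answer: 43 45 46 51 53 54 57 58 60 71 75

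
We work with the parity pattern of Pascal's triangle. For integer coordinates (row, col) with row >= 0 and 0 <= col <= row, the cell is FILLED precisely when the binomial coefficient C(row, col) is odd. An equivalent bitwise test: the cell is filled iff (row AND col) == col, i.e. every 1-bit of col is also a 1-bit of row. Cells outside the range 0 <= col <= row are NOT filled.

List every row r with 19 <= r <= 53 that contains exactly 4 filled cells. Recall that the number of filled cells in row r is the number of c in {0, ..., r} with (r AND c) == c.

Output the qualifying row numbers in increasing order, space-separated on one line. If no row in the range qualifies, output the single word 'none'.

Answer: 20 24 33 34 36 40 48

Derivation:
Row r has 2^popcount(r) filled cells, so we need popcount(r) = log2(4) = 2.
Scan r = 19..53 and keep those with exactly 2 one-bits:
r=19=10011 popcount=3 -> skip
r=20=10100 popcount=2 -> KEEP
r=21=10101 popcount=3 -> skip
r=22=10110 popcount=3 -> skip
r=23=10111 popcount=4 -> skip
r=24=11000 popcount=2 -> KEEP
r=25=11001 popcount=3 -> skip
r=26=11010 popcount=3 -> skip
r=27=11011 popcount=4 -> skip
r=28=11100 popcount=3 -> skip
r=29=11101 popcount=4 -> skip
r=30=11110 popcount=4 -> skip
r=31=11111 popcount=5 -> skip
r=32=100000 popcount=1 -> skip
r=33=100001 popcount=2 -> KEEP
r=34=100010 popcount=2 -> KEEP
r=35=100011 popcount=3 -> skip
r=36=100100 popcount=2 -> KEEP
r=37=100101 popcount=3 -> skip
r=38=100110 popcount=3 -> skip
r=39=100111 popcount=4 -> skip
r=40=101000 popcount=2 -> KEEP
r=41=101001 popcount=3 -> skip
r=42=101010 popcount=3 -> skip
r=43=101011 popcount=4 -> skip
r=44=101100 popcount=3 -> skip
r=45=101101 popcount=4 -> skip
r=46=101110 popcount=4 -> skip
r=47=101111 popcount=5 -> skip
r=48=110000 popcount=2 -> KEEP
r=49=110001 popcount=3 -> skip
r=50=110010 popcount=3 -> skip
r=51=110011 popcount=4 -> skip
r=52=110100 popcount=3 -> skip
r=53=110101 popcount=4 -> skip
Kept rows: 20 24 33 34 36 40 48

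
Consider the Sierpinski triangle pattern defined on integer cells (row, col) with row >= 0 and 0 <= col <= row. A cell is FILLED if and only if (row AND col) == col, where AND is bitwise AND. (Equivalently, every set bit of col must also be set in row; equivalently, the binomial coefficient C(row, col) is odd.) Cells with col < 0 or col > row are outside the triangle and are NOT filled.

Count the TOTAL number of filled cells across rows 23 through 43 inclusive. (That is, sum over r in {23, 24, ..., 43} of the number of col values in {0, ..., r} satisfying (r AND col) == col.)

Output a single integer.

r23=10111 pc4: +16 =16
r24=11000 pc2: +4 =20
r25=11001 pc3: +8 =28
r26=11010 pc3: +8 =36
r27=11011 pc4: +16 =52
r28=11100 pc3: +8 =60
r29=11101 pc4: +16 =76
r30=11110 pc4: +16 =92
r31=11111 pc5: +32 =124
r32=100000 pc1: +2 =126
r33=100001 pc2: +4 =130
r34=100010 pc2: +4 =134
r35=100011 pc3: +8 =142
r36=100100 pc2: +4 =146
r37=100101 pc3: +8 =154
r38=100110 pc3: +8 =162
r39=100111 pc4: +16 =178
r40=101000 pc2: +4 =182
r41=101001 pc3: +8 =190
r42=101010 pc3: +8 =198
r43=101011 pc4: +16 =214

Answer: 214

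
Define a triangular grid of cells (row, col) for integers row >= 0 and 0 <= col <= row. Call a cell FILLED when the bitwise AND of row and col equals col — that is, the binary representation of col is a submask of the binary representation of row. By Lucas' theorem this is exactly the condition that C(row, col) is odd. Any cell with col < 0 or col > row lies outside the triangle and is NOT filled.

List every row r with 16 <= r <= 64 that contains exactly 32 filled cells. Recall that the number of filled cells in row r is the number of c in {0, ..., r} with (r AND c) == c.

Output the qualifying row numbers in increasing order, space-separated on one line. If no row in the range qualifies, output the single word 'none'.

Row r has 2^popcount(r) filled cells, so we need popcount(r) = log2(32) = 5.
Scan r = 16..64 and keep those with exactly 5 one-bits:
r=16=10000 popcount=1 -> skip
r=17=10001 popcount=2 -> skip
r=18=10010 popcount=2 -> skip
r=19=10011 popcount=3 -> skip
r=20=10100 popcount=2 -> skip
r=21=10101 popcount=3 -> skip
r=22=10110 popcount=3 -> skip
r=23=10111 popcount=4 -> skip
r=24=11000 popcount=2 -> skip
r=25=11001 popcount=3 -> skip
r=26=11010 popcount=3 -> skip
r=27=11011 popcount=4 -> skip
r=28=11100 popcount=3 -> skip
r=29=11101 popcount=4 -> skip
r=30=11110 popcount=4 -> skip
r=31=11111 popcount=5 -> KEEP
r=32=100000 popcount=1 -> skip
r=33=100001 popcount=2 -> skip
r=34=100010 popcount=2 -> skip
r=35=100011 popcount=3 -> skip
r=36=100100 popcount=2 -> skip
r=37=100101 popcount=3 -> skip
r=38=100110 popcount=3 -> skip
r=39=100111 popcount=4 -> skip
r=40=101000 popcount=2 -> skip
r=41=101001 popcount=3 -> skip
r=42=101010 popcount=3 -> skip
r=43=101011 popcount=4 -> skip
r=44=101100 popcount=3 -> skip
r=45=101101 popcount=4 -> skip
r=46=101110 popcount=4 -> skip
r=47=101111 popcount=5 -> KEEP
r=48=110000 popcount=2 -> skip
r=49=110001 popcount=3 -> skip
r=50=110010 popcount=3 -> skip
r=51=110011 popcount=4 -> skip
r=52=110100 popcount=3 -> skip
r=53=110101 popcount=4 -> skip
r=54=110110 popcount=4 -> skip
r=55=110111 popcount=5 -> KEEP
r=56=111000 popcount=3 -> skip
r=57=111001 popcount=4 -> skip
r=58=111010 popcount=4 -> skip
r=59=111011 popcount=5 -> KEEP
r=60=111100 popcount=4 -> skip
r=61=111101 popcount=5 -> KEEP
r=62=111110 popcount=5 -> KEEP
r=63=111111 popcount=6 -> skip
r=64=1000000 popcount=1 -> skip
Kept rows: 31 47 55 59 61 62

Answer: 31 47 55 59 61 62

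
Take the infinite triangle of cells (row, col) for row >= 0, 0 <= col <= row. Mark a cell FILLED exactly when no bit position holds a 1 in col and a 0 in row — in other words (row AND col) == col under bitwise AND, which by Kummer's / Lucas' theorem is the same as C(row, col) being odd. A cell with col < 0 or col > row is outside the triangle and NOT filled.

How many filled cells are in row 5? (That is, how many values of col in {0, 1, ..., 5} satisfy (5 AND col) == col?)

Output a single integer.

5 in binary = 101
popcount(5) = number of 1-bits in 101 = 2
A col c satisfies (5 AND c) == c iff every set bit of c is also set in 5; each of the 2 set bits of 5 can independently be on or off in c.
count = 2^2 = 4

Answer: 4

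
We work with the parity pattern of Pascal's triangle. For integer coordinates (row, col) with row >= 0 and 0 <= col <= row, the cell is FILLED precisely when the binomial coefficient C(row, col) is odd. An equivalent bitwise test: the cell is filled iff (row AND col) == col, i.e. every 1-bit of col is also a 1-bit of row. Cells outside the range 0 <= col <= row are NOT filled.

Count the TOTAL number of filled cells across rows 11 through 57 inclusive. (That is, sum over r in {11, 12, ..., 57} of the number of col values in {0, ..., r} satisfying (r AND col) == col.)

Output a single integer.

r11=1011 pc3: +8 =8
r12=1100 pc2: +4 =12
r13=1101 pc3: +8 =20
r14=1110 pc3: +8 =28
r15=1111 pc4: +16 =44
r16=10000 pc1: +2 =46
r17=10001 pc2: +4 =50
r18=10010 pc2: +4 =54
r19=10011 pc3: +8 =62
r20=10100 pc2: +4 =66
r21=10101 pc3: +8 =74
r22=10110 pc3: +8 =82
r23=10111 pc4: +16 =98
r24=11000 pc2: +4 =102
r25=11001 pc3: +8 =110
r26=11010 pc3: +8 =118
r27=11011 pc4: +16 =134
r28=11100 pc3: +8 =142
r29=11101 pc4: +16 =158
r30=11110 pc4: +16 =174
r31=11111 pc5: +32 =206
r32=100000 pc1: +2 =208
r33=100001 pc2: +4 =212
r34=100010 pc2: +4 =216
r35=100011 pc3: +8 =224
r36=100100 pc2: +4 =228
r37=100101 pc3: +8 =236
r38=100110 pc3: +8 =244
r39=100111 pc4: +16 =260
r40=101000 pc2: +4 =264
r41=101001 pc3: +8 =272
r42=101010 pc3: +8 =280
r43=101011 pc4: +16 =296
r44=101100 pc3: +8 =304
r45=101101 pc4: +16 =320
r46=101110 pc4: +16 =336
r47=101111 pc5: +32 =368
r48=110000 pc2: +4 =372
r49=110001 pc3: +8 =380
r50=110010 pc3: +8 =388
r51=110011 pc4: +16 =404
r52=110100 pc3: +8 =412
r53=110101 pc4: +16 =428
r54=110110 pc4: +16 =444
r55=110111 pc5: +32 =476
r56=111000 pc3: +8 =484
r57=111001 pc4: +16 =500

Answer: 500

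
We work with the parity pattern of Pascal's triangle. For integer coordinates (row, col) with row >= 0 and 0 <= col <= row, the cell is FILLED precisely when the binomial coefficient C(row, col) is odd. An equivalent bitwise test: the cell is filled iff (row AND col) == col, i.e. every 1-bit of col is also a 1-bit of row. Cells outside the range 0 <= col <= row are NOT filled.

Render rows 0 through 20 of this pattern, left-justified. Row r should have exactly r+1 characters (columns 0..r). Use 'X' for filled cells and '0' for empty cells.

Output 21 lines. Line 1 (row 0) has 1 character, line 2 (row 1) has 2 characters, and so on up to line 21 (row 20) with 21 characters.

r0=0: X
r1=1: XX
r2=10: X0X
r3=11: XXXX
r4=100: X000X
r5=101: XX00XX
r6=110: X0X0X0X
r7=111: XXXXXXXX
r8=1000: X0000000X
r9=1001: XX000000XX
r10=1010: X0X00000X0X
r11=1011: XXXX0000XXXX
r12=1100: X000X000X000X
r13=1101: XX00XX00XX00XX
r14=1110: X0X0X0X0X0X0X0X
r15=1111: XXXXXXXXXXXXXXXX
r16=10000: X000000000000000X
r17=10001: XX00000000000000XX
r18=10010: X0X0000000000000X0X
r19=10011: XXXX000000000000XXXX
r20=10100: X000X00000000000X000X

Answer: X
XX
X0X
XXXX
X000X
XX00XX
X0X0X0X
XXXXXXXX
X0000000X
XX000000XX
X0X00000X0X
XXXX0000XXXX
X000X000X000X
XX00XX00XX00XX
X0X0X0X0X0X0X0X
XXXXXXXXXXXXXXXX
X000000000000000X
XX00000000000000XX
X0X0000000000000X0X
XXXX000000000000XXXX
X000X00000000000X000X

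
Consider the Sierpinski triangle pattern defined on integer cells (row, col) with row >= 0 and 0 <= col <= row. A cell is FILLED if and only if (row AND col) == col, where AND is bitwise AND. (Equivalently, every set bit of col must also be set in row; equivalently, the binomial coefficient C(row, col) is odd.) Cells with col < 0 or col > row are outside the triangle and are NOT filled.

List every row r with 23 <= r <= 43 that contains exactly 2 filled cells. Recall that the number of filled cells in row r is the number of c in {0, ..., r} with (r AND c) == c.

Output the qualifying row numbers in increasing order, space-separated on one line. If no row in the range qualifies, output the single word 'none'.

Answer: 32

Derivation:
Row r has 2^popcount(r) filled cells, so we need popcount(r) = log2(2) = 1.
Scan r = 23..43 and keep those with exactly 1 one-bits:
r=23=10111 popcount=4 -> skip
r=24=11000 popcount=2 -> skip
r=25=11001 popcount=3 -> skip
r=26=11010 popcount=3 -> skip
r=27=11011 popcount=4 -> skip
r=28=11100 popcount=3 -> skip
r=29=11101 popcount=4 -> skip
r=30=11110 popcount=4 -> skip
r=31=11111 popcount=5 -> skip
r=32=100000 popcount=1 -> KEEP
r=33=100001 popcount=2 -> skip
r=34=100010 popcount=2 -> skip
r=35=100011 popcount=3 -> skip
r=36=100100 popcount=2 -> skip
r=37=100101 popcount=3 -> skip
r=38=100110 popcount=3 -> skip
r=39=100111 popcount=4 -> skip
r=40=101000 popcount=2 -> skip
r=41=101001 popcount=3 -> skip
r=42=101010 popcount=3 -> skip
r=43=101011 popcount=4 -> skip
Kept rows: 32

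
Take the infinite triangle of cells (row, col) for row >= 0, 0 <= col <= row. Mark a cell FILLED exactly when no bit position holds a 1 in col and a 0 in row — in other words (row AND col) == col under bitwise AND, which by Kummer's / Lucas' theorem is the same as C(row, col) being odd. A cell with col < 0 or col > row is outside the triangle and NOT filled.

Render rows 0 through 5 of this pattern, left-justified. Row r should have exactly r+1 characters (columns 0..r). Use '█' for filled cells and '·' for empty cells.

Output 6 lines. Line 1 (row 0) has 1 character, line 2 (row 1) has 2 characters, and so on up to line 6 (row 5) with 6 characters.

Answer: █
██
█·█
████
█···█
██··██

Derivation:
r0=0: █
r1=1: ██
r2=10: █·█
r3=11: ████
r4=100: █···█
r5=101: ██··██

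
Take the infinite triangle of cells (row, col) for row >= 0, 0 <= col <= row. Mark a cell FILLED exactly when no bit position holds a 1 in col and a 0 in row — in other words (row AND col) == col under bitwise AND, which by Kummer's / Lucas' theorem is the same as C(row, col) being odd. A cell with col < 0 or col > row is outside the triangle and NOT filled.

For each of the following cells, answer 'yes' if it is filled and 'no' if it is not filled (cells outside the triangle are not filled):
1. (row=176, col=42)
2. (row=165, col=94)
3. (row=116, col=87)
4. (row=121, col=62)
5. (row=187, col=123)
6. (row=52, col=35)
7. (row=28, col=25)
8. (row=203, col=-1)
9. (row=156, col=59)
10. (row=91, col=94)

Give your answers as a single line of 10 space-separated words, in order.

Answer: no no no no no no no no no no

Derivation:
(176,42): row=0b10110000, col=0b101010, row AND col = 0b100000 = 32; 32 != 42 -> empty
(165,94): row=0b10100101, col=0b1011110, row AND col = 0b100 = 4; 4 != 94 -> empty
(116,87): row=0b1110100, col=0b1010111, row AND col = 0b1010100 = 84; 84 != 87 -> empty
(121,62): row=0b1111001, col=0b111110, row AND col = 0b111000 = 56; 56 != 62 -> empty
(187,123): row=0b10111011, col=0b1111011, row AND col = 0b111011 = 59; 59 != 123 -> empty
(52,35): row=0b110100, col=0b100011, row AND col = 0b100000 = 32; 32 != 35 -> empty
(28,25): row=0b11100, col=0b11001, row AND col = 0b11000 = 24; 24 != 25 -> empty
(203,-1): col outside [0, 203] -> not filled
(156,59): row=0b10011100, col=0b111011, row AND col = 0b11000 = 24; 24 != 59 -> empty
(91,94): col outside [0, 91] -> not filled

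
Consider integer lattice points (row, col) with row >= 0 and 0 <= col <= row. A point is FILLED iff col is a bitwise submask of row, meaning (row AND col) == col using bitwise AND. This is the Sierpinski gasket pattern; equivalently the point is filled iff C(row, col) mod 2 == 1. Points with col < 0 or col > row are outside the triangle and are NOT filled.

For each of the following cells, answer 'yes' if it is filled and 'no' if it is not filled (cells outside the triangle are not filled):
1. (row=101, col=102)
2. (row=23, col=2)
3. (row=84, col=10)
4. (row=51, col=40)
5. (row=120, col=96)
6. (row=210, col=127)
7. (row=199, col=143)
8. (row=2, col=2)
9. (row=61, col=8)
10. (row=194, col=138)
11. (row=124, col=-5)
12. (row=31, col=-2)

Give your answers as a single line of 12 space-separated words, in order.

(101,102): col outside [0, 101] -> not filled
(23,2): row=0b10111, col=0b10, row AND col = 0b10 = 2; 2 == 2 -> filled
(84,10): row=0b1010100, col=0b1010, row AND col = 0b0 = 0; 0 != 10 -> empty
(51,40): row=0b110011, col=0b101000, row AND col = 0b100000 = 32; 32 != 40 -> empty
(120,96): row=0b1111000, col=0b1100000, row AND col = 0b1100000 = 96; 96 == 96 -> filled
(210,127): row=0b11010010, col=0b1111111, row AND col = 0b1010010 = 82; 82 != 127 -> empty
(199,143): row=0b11000111, col=0b10001111, row AND col = 0b10000111 = 135; 135 != 143 -> empty
(2,2): row=0b10, col=0b10, row AND col = 0b10 = 2; 2 == 2 -> filled
(61,8): row=0b111101, col=0b1000, row AND col = 0b1000 = 8; 8 == 8 -> filled
(194,138): row=0b11000010, col=0b10001010, row AND col = 0b10000010 = 130; 130 != 138 -> empty
(124,-5): col outside [0, 124] -> not filled
(31,-2): col outside [0, 31] -> not filled

Answer: no yes no no yes no no yes yes no no no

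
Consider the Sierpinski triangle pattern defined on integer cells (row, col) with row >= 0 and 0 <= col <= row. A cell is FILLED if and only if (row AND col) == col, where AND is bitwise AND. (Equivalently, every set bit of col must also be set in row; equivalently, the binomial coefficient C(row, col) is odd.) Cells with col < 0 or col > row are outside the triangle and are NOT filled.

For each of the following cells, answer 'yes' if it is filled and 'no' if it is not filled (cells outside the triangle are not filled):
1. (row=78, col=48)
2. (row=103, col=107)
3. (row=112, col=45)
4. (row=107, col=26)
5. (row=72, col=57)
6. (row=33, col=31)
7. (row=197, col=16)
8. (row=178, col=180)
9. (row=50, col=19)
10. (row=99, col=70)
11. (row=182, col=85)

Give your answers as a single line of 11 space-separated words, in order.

(78,48): row=0b1001110, col=0b110000, row AND col = 0b0 = 0; 0 != 48 -> empty
(103,107): col outside [0, 103] -> not filled
(112,45): row=0b1110000, col=0b101101, row AND col = 0b100000 = 32; 32 != 45 -> empty
(107,26): row=0b1101011, col=0b11010, row AND col = 0b1010 = 10; 10 != 26 -> empty
(72,57): row=0b1001000, col=0b111001, row AND col = 0b1000 = 8; 8 != 57 -> empty
(33,31): row=0b100001, col=0b11111, row AND col = 0b1 = 1; 1 != 31 -> empty
(197,16): row=0b11000101, col=0b10000, row AND col = 0b0 = 0; 0 != 16 -> empty
(178,180): col outside [0, 178] -> not filled
(50,19): row=0b110010, col=0b10011, row AND col = 0b10010 = 18; 18 != 19 -> empty
(99,70): row=0b1100011, col=0b1000110, row AND col = 0b1000010 = 66; 66 != 70 -> empty
(182,85): row=0b10110110, col=0b1010101, row AND col = 0b10100 = 20; 20 != 85 -> empty

Answer: no no no no no no no no no no no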